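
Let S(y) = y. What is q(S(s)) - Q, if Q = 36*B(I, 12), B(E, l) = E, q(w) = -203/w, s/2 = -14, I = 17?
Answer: -2419/4 ≈ -604.75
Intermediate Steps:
s = -28 (s = 2*(-14) = -28)
Q = 612 (Q = 36*17 = 612)
q(S(s)) - Q = -203/(-28) - 1*612 = -203*(-1/28) - 612 = 29/4 - 612 = -2419/4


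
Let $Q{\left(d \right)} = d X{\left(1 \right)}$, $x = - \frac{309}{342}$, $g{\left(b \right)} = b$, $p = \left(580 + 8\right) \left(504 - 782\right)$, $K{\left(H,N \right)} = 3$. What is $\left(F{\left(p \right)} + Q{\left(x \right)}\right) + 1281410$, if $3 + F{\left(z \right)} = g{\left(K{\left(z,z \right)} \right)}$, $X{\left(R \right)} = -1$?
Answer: $\frac{146080843}{114} \approx 1.2814 \cdot 10^{6}$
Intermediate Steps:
$p = -163464$ ($p = 588 \left(-278\right) = -163464$)
$x = - \frac{103}{114}$ ($x = \left(-309\right) \frac{1}{342} = - \frac{103}{114} \approx -0.90351$)
$F{\left(z \right)} = 0$ ($F{\left(z \right)} = -3 + 3 = 0$)
$Q{\left(d \right)} = - d$ ($Q{\left(d \right)} = d \left(-1\right) = - d$)
$\left(F{\left(p \right)} + Q{\left(x \right)}\right) + 1281410 = \left(0 - - \frac{103}{114}\right) + 1281410 = \left(0 + \frac{103}{114}\right) + 1281410 = \frac{103}{114} + 1281410 = \frac{146080843}{114}$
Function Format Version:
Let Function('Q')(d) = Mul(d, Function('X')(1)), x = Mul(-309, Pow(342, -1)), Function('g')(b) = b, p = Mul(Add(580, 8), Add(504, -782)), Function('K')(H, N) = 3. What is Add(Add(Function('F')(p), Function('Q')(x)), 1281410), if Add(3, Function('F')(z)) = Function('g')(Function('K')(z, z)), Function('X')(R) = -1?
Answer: Rational(146080843, 114) ≈ 1.2814e+6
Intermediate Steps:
p = -163464 (p = Mul(588, -278) = -163464)
x = Rational(-103, 114) (x = Mul(-309, Rational(1, 342)) = Rational(-103, 114) ≈ -0.90351)
Function('F')(z) = 0 (Function('F')(z) = Add(-3, 3) = 0)
Function('Q')(d) = Mul(-1, d) (Function('Q')(d) = Mul(d, -1) = Mul(-1, d))
Add(Add(Function('F')(p), Function('Q')(x)), 1281410) = Add(Add(0, Mul(-1, Rational(-103, 114))), 1281410) = Add(Add(0, Rational(103, 114)), 1281410) = Add(Rational(103, 114), 1281410) = Rational(146080843, 114)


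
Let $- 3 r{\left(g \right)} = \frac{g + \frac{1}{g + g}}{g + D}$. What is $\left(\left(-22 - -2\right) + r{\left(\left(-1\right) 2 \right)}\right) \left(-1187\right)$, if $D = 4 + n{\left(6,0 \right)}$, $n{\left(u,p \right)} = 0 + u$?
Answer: $\frac{756119}{32} \approx 23629.0$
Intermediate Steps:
$n{\left(u,p \right)} = u$
$D = 10$ ($D = 4 + 6 = 10$)
$r{\left(g \right)} = - \frac{g + \frac{1}{2 g}}{3 \left(10 + g\right)}$ ($r{\left(g \right)} = - \frac{\left(g + \frac{1}{g + g}\right) \frac{1}{g + 10}}{3} = - \frac{\left(g + \frac{1}{2 g}\right) \frac{1}{10 + g}}{3} = - \frac{\frac{1}{10 + g} \left(g + \frac{1}{2 g}\right)}{3} = - \frac{g + \frac{1}{2 g}}{3 \left(10 + g\right)}$)
$\left(\left(-22 - -2\right) + r{\left(\left(-1\right) 2 \right)}\right) \left(-1187\right) = \left(\left(-22 - -2\right) + \frac{-1 - 2 \left(\left(-1\right) 2\right)^{2}}{6 \left(\left(-1\right) 2\right) \left(10 - 2\right)}\right) \left(-1187\right) = \left(\left(-22 + 2\right) + \frac{-1 - 2 \left(-2\right)^{2}}{6 \left(-2\right) \left(10 - 2\right)}\right) \left(-1187\right) = \left(-20 + \frac{1}{6} \left(- \frac{1}{2}\right) \frac{1}{8} \left(-1 - 8\right)\right) \left(-1187\right) = \left(-20 + \frac{1}{6} \left(- \frac{1}{2}\right) \frac{1}{8} \left(-9\right)\right) \left(-1187\right) = \left(-20 + \frac{3}{32}\right) \left(-1187\right) = \left(- \frac{637}{32}\right) \left(-1187\right) = \frac{756119}{32}$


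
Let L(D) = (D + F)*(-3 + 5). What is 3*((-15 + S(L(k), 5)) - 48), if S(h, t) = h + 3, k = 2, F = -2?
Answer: -180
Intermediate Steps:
L(D) = -4 + 2*D (L(D) = (D - 2)*(-3 + 5) = (-2 + D)*2 = -4 + 2*D)
S(h, t) = 3 + h
3*((-15 + S(L(k), 5)) - 48) = 3*((-15 + (3 + (-4 + 2*2))) - 48) = 3*((-15 + (3 + (-4 + 4))) - 48) = 3*((-15 + (3 + 0)) - 48) = 3*((-15 + 3) - 48) = 3*(-12 - 48) = 3*(-60) = -180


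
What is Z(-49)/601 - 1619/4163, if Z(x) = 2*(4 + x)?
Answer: -1347689/2501963 ≈ -0.53865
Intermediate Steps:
Z(x) = 8 + 2*x
Z(-49)/601 - 1619/4163 = (8 + 2*(-49))/601 - 1619/4163 = (8 - 98)*(1/601) - 1619*1/4163 = -90*1/601 - 1619/4163 = -90/601 - 1619/4163 = -1347689/2501963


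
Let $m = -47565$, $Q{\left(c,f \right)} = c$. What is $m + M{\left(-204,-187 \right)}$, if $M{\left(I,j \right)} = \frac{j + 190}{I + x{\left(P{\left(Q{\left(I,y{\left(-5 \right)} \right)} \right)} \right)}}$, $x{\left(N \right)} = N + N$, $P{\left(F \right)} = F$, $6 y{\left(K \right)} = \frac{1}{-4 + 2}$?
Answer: $- \frac{9703261}{204} \approx -47565.0$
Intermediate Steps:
$y{\left(K \right)} = - \frac{1}{12}$ ($y{\left(K \right)} = \frac{1}{6 \left(-4 + 2\right)} = \frac{1}{6 \left(-2\right)} = \frac{1}{6} \left(- \frac{1}{2}\right) = - \frac{1}{12}$)
$x{\left(N \right)} = 2 N$
$M{\left(I,j \right)} = \frac{190 + j}{3 I}$ ($M{\left(I,j \right)} = \frac{j + 190}{I + 2 I} = \frac{190 + j}{3 I}$)
$m + M{\left(-204,-187 \right)} = -47565 + \frac{190 - 187}{3 \left(-204\right)} = -47565 + \frac{1}{3} \left(- \frac{1}{204}\right) 3 = -47565 - \frac{1}{204} = - \frac{9703261}{204}$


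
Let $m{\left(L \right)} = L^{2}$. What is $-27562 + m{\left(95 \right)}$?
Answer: $-18537$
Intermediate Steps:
$-27562 + m{\left(95 \right)} = -27562 + 95^{2} = -27562 + 9025 = -18537$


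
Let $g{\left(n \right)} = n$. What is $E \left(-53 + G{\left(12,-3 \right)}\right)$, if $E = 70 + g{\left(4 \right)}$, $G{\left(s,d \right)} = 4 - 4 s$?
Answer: $-7178$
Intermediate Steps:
$E = 74$ ($E = 70 + 4 = 74$)
$E \left(-53 + G{\left(12,-3 \right)}\right) = 74 \left(-53 + \left(4 - 48\right)\right) = 74 \left(-53 - 44\right) = 74 \left(-97\right) = -7178$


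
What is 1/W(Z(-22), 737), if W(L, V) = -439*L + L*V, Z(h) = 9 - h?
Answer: 1/9238 ≈ 0.00010825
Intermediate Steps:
1/W(Z(-22), 737) = 1/((9 - 1*(-22))*(-439 + 737)) = 1/((9 + 22)*298) = 1/(31*298) = 1/9238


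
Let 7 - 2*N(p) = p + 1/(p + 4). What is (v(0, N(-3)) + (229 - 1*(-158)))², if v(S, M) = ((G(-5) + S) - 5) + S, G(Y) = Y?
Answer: 142129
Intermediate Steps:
N(p) = 7/2 - p/2 - 1/(2*(4 + p)) (N(p) = 7/2 - (p + 1/(p + 4))/2 = 7/2 - (p + 1/(4 + p))/2 = 7/2 + (-p/2 - 1/(2*(4 + p))) = 7/2 - p/2 - 1/(2*(4 + p)))
v(S, M) = -10 + 2*S (v(S, M) = ((-5 + S) - 5) + S = (-10 + S) + S = -10 + 2*S)
(v(0, N(-3)) + (229 - 1*(-158)))² = ((-10 + 2*0) + (229 - 1*(-158)))² = ((-10 + 0) + (229 + 158))² = (-10 + 387)² = 377² = 142129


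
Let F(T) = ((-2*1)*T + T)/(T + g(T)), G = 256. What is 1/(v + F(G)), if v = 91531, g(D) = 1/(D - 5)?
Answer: 64257/5881443211 ≈ 1.0925e-5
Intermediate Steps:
g(D) = 1/(-5 + D)
F(T) = -T/(T + 1/(-5 + T)) (F(T) = ((-2*1)*T + T)/(T + 1/(-5 + T)) = (-2*T + T)/(T + 1/(-5 + T)) = (-T)/(T + 1/(-5 + T)) = -T/(T + 1/(-5 + T)))
1/(v + F(G)) = 1/(91531 - 1*256*(-5 + 256)/(1 + 256*(-5 + 256))) = 1/(91531 - 1*256*251/(1 + 256*251)) = 1/(91531 - 1*256*251/(1 + 64256)) = 1/(91531 - 1*256*251/64257) = 1/(91531 - 1*256*1/64257*251) = 1/(91531 - 64256/64257) = 1/(5881443211/64257) = 64257/5881443211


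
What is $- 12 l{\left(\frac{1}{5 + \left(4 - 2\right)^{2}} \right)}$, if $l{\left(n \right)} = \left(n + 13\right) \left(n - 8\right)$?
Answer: $\frac{33512}{27} \approx 1241.2$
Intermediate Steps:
$l{\left(n \right)} = \left(-8 + n\right) \left(13 + n\right)$ ($l{\left(n \right)} = \left(13 + n\right) \left(-8 + n\right) = \left(-8 + n\right) \left(13 + n\right)$)
$- 12 l{\left(\frac{1}{5 + \left(4 - 2\right)^{2}} \right)} = - 12 \left(-104 + \left(\frac{1}{5 + \left(4 - 2\right)^{2}}\right)^{2} + \frac{5}{5 + \left(4 - 2\right)^{2}}\right) = - 12 \left(-104 + \left(\frac{1}{5 + 2^{2}}\right)^{2} + \frac{5}{5 + 2^{2}}\right) = - 12 \left(-104 + \left(\frac{1}{5 + 4}\right)^{2} + \frac{5}{5 + 4}\right) = - 12 \left(-104 + \left(\frac{1}{9}\right)^{2} + \frac{5}{9}\right) = - 12 \left(-104 + \left(\frac{1}{9}\right)^{2} + 5 \cdot \frac{1}{9}\right) = - 12 \left(-104 + \frac{1}{81} + \frac{5}{9}\right) = \left(-12\right) \left(- \frac{8378}{81}\right) = \frac{33512}{27}$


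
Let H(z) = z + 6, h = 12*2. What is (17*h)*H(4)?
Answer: 4080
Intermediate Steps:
h = 24
H(z) = 6 + z
(17*h)*H(4) = (17*24)*(6 + 4) = 408*10 = 4080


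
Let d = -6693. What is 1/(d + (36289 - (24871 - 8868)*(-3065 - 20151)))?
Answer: 1/371555244 ≈ 2.6914e-9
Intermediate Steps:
1/(d + (36289 - (24871 - 8868)*(-3065 - 20151))) = 1/(-6693 + (36289 - (24871 - 8868)*(-3065 - 20151))) = 1/(-6693 + (36289 - 16003*(-23216))) = 1/(-6693 + (36289 - 1*(-371525648))) = 1/(-6693 + (36289 + 371525648)) = 1/(-6693 + 371561937) = 1/371555244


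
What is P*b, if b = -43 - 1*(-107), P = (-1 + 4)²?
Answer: 576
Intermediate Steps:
P = 9 (P = 3² = 9)
b = 64 (b = -43 + 107 = 64)
P*b = 9*64 = 576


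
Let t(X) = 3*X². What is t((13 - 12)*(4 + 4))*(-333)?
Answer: -63936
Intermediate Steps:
t((13 - 12)*(4 + 4))*(-333) = (3*((13 - 12)*(4 + 4))²)*(-333) = (3*(1*8)²)*(-333) = (3*8²)*(-333) = (3*64)*(-333) = 192*(-333) = -63936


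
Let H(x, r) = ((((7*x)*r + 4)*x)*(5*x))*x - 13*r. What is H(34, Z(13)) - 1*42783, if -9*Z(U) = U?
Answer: -601343038/9 ≈ -6.6816e+7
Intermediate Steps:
Z(U) = -U/9
H(x, r) = -13*r + 5*x³*(4 + 7*r*x) (H(x, r) = (((7*r*x + 4)*x)*(5*x))*x - 13*r = (((4 + 7*r*x)*x)*(5*x))*x - 13*r = ((x*(4 + 7*r*x))*(5*x))*x - 13*r = (5*x²*(4 + 7*r*x))*x - 13*r = 5*x³*(4 + 7*r*x) - 13*r = -13*r + 5*x³*(4 + 7*r*x))
H(34, Z(13)) - 1*42783 = (-(-13)*13/9 + 20*34³ + 35*(-⅑*13)*34⁴) - 1*42783 = (-13*(-13/9) + 20*39304 + 35*(-13/9)*1336336) - 42783 = (169/9 + 786080 - 608032880/9) - 42783 = -600957991/9 - 42783 = -601343038/9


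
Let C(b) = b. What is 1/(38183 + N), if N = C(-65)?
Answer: 1/38118 ≈ 2.6234e-5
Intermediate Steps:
N = -65
1/(38183 + N) = 1/(38183 - 65) = 1/38118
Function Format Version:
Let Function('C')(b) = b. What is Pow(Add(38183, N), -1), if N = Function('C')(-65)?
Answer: Rational(1, 38118) ≈ 2.6234e-5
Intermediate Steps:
N = -65
Pow(Add(38183, N), -1) = Pow(Add(38183, -65), -1) = Pow(38118, -1) = Rational(1, 38118)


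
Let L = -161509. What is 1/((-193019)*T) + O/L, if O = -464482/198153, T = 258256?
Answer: 23153612981167571/1595320189680477223728 ≈ 1.4513e-5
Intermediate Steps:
O = -464482/198153 (O = -464482*1/198153 = -464482/198153 ≈ -2.3441)
1/((-193019)*T) + O/L = 1/(-193019*258256) - 464482/198153/(-161509) = -1/193019*1/258256 - 464482/198153*(-1/161509) = -1/49848314864 + 464482/32003492877 = 23153612981167571/1595320189680477223728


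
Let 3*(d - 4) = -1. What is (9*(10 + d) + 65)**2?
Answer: 35344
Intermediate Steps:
d = 11/3 (d = 4 + (1/3)*(-1) = 4 - 1/3 = 11/3 ≈ 3.6667)
(9*(10 + d) + 65)**2 = (9*(10 + 11/3) + 65)**2 = (9*(41/3) + 65)**2 = (123 + 65)**2 = 188**2 = 35344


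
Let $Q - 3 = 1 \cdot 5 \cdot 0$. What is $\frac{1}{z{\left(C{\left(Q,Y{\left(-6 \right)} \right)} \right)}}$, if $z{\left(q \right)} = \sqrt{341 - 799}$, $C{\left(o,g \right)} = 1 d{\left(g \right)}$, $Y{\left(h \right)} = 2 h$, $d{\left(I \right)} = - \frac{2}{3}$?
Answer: $- \frac{i \sqrt{458}}{458} \approx - 0.046727 i$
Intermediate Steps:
$d{\left(I \right)} = - \frac{2}{3}$ ($d{\left(I \right)} = \left(-2\right) \frac{1}{3} = - \frac{2}{3}$)
$Q = 3$ ($Q = 3 + 1 \cdot 5 \cdot 0 = 3 + 5 \cdot 0 = 3 + 0 = 3$)
$C{\left(o,g \right)} = - \frac{2}{3}$ ($C{\left(o,g \right)} = 1 \left(- \frac{2}{3}\right) = - \frac{2}{3}$)
$z{\left(q \right)} = i \sqrt{458}$ ($z{\left(q \right)} = \sqrt{-458} = i \sqrt{458}$)
$\frac{1}{z{\left(C{\left(Q,Y{\left(-6 \right)} \right)} \right)}} = \frac{1}{i \sqrt{458}} = - \frac{i \sqrt{458}}{458}$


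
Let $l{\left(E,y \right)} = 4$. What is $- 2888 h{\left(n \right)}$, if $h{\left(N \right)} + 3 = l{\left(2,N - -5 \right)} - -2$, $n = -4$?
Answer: $-8664$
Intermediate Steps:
$h{\left(N \right)} = 3$ ($h{\left(N \right)} = -3 + \left(4 - -2\right) = -3 + \left(4 + 2\right) = -3 + 6 = 3$)
$- 2888 h{\left(n \right)} = \left(-2888\right) 3 = -8664$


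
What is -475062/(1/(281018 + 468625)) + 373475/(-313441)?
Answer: -111624772561595381/313441 ≈ -3.5613e+11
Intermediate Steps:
-475062/(1/(281018 + 468625)) + 373475/(-313441) = -475062/(1/749643) + 373475*(-1/313441) = -475062/1/749643 - 373475/313441 = -475062*749643 - 373475/313441 = -356126902866 - 373475/313441 = -111624772561595381/313441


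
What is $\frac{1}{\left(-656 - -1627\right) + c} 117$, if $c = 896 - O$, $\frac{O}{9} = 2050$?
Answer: $- \frac{117}{16583} \approx -0.0070554$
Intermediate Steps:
$O = 18450$ ($O = 9 \cdot 2050 = 18450$)
$c = -17554$ ($c = 896 - 18450 = -17554$)
$\frac{1}{\left(-656 - -1627\right) + c} 117 = \frac{1}{\left(-656 - -1627\right) - 17554} \cdot 117 = \frac{1}{\left(-656 + 1627\right) - 17554} \cdot 117 = \frac{1}{971 - 17554} \cdot 117 = \frac{1}{-16583} \cdot 117 = \left(- \frac{1}{16583}\right) 117 = - \frac{117}{16583}$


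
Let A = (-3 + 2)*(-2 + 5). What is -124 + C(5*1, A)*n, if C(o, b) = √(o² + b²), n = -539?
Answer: -124 - 539*√34 ≈ -3266.9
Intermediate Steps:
A = -3 (A = -1*3 = -3)
C(o, b) = √(b² + o²)
-124 + C(5*1, A)*n = -124 + √((-3)² + (5*1)²)*(-539) = -124 + √(9 + 5²)*(-539) = -124 + √(9 + 25)*(-539) = -124 + √34*(-539) = -124 - 539*√34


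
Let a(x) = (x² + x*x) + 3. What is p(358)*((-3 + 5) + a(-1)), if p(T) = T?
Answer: 2506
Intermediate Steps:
a(x) = 3 + 2*x² (a(x) = (x² + x²) + 3 = 2*x² + 3 = 3 + 2*x²)
p(358)*((-3 + 5) + a(-1)) = 358*((-3 + 5) + (3 + 2*(-1)²)) = 358*(2 + (3 + 2*1)) = 358*(2 + (3 + 2)) = 358*(2 + 5) = 358*7 = 2506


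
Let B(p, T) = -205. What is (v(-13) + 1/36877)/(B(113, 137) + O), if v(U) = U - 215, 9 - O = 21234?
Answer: 1681591/158054822 ≈ 0.010639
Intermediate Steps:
O = -21225 (O = 9 - 1*21234 = 9 - 21234 = -21225)
v(U) = -215 + U
(v(-13) + 1/36877)/(B(113, 137) + O) = ((-215 - 13) + 1/36877)/(-205 - 21225) = (-228 + 1/36877)/(-21430) = -8407955/36877*(-1/21430) = 1681591/158054822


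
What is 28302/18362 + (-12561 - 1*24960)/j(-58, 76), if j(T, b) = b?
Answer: -343404825/697756 ≈ -492.16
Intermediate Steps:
28302/18362 + (-12561 - 1*24960)/j(-58, 76) = 28302/18362 + (-12561 - 1*24960)/76 = 28302*(1/18362) + (-12561 - 24960)*(1/76) = 14151/9181 - 37521*1/76 = 14151/9181 - 37521/76 = -343404825/697756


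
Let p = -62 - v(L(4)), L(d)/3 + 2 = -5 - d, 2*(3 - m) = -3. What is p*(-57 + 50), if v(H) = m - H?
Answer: 1393/2 ≈ 696.50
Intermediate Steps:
m = 9/2 (m = 3 - ½*(-3) = 3 + 3/2 = 9/2 ≈ 4.5000)
L(d) = -21 - 3*d (L(d) = -6 + 3*(-5 - d) = -6 + (-15 - 3*d) = -21 - 3*d)
v(H) = 9/2 - H
p = -199/2 (p = -62 - (9/2 - (-21 - 3*4)) = -62 - (9/2 - (-21 - 12)) = -62 - (9/2 - 1*(-33)) = -62 - (9/2 + 33) = -62 - 1*75/2 = -62 - 75/2 = -199/2 ≈ -99.500)
p*(-57 + 50) = -199*(-57 + 50)/2 = -199/2*(-7) = 1393/2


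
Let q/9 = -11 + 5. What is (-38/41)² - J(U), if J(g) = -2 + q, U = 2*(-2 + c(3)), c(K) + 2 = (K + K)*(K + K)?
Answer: 95580/1681 ≈ 56.859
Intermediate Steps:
c(K) = -2 + 4*K² (c(K) = -2 + (K + K)*(K + K) = -2 + (2*K)*(2*K) = -2 + 4*K²)
q = -54 (q = 9*(-11 + 5) = 9*(-6) = -54)
U = 64 (U = 2*(-2 + (-2 + 4*3²)) = 2*(-2 + (-2 + 4*9)) = 2*(-2 + (-2 + 36)) = 2*(-2 + 34) = 2*32 = 64)
J(g) = -56 (J(g) = -2 - 54 = -56)
(-38/41)² - J(U) = (-38/41)² - 1*(-56) = (-38*1/41)² + 56 = (-38/41)² + 56 = 1444/1681 + 56 = 95580/1681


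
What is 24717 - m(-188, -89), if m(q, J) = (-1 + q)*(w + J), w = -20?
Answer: 4116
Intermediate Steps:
m(q, J) = (-1 + q)*(-20 + J)
24717 - m(-188, -89) = 24717 - (20 - 1*(-89) - 20*(-188) - 89*(-188)) = 24717 - (20 + 89 + 3760 + 16732) = 24717 - 1*20601 = 24717 - 20601 = 4116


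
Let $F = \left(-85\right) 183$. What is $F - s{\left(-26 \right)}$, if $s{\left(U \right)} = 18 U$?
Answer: $-15087$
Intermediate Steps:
$F = -15555$
$F - s{\left(-26 \right)} = -15555 - 18 \left(-26\right) = -15555 - -468 = -15555 + 468 = -15087$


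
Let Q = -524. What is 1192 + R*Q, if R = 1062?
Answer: -555296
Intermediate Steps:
1192 + R*Q = 1192 + 1062*(-524) = 1192 - 556488 = -555296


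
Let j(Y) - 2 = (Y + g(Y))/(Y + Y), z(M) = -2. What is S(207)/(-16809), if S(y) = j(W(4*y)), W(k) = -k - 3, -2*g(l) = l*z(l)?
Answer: -1/5603 ≈ -0.00017848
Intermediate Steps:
g(l) = l (g(l) = -l*(-2)/2 = -(-1)*l = l)
W(k) = -3 - k
j(Y) = 3 (j(Y) = 2 + (Y + Y)/(Y + Y) = 2 + (2*Y)/((2*Y)) = 2 + (2*Y)*(1/(2*Y)) = 2 + 1 = 3)
S(y) = 3
S(207)/(-16809) = 3/(-16809) = 3*(-1/16809) = -1/5603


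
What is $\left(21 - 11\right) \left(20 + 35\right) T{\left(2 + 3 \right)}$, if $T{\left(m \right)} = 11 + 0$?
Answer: $6050$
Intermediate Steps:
$T{\left(m \right)} = 11$
$\left(21 - 11\right) \left(20 + 35\right) T{\left(2 + 3 \right)} = \left(21 - 11\right) \left(20 + 35\right) 11 = 10 \cdot 55 \cdot 11 = 550 \cdot 11 = 6050$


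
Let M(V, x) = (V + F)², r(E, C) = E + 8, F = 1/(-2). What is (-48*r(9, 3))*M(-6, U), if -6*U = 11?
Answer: -34476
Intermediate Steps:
U = -11/6 (U = -⅙*11 = -11/6 ≈ -1.8333)
F = -½ ≈ -0.50000
r(E, C) = 8 + E
M(V, x) = (-½ + V)² (M(V, x) = (V - ½)² = (-½ + V)²)
(-48*r(9, 3))*M(-6, U) = (-48*(8 + 9))*((-1 + 2*(-6))²/4) = (-48*17)*((-1 - 12)²/4) = -204*(-13)² = -204*169 = -816*169/4 = -34476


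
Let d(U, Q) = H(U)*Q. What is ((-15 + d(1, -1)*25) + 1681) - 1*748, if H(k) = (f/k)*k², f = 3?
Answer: 843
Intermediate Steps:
H(k) = 3*k (H(k) = (3/k)*k² = 3*k)
d(U, Q) = 3*Q*U (d(U, Q) = (3*U)*Q = 3*Q*U)
((-15 + d(1, -1)*25) + 1681) - 1*748 = ((-15 + (3*(-1)*1)*25) + 1681) - 1*748 = ((-15 - 3*25) + 1681) - 748 = ((-15 - 75) + 1681) - 748 = (-90 + 1681) - 748 = 1591 - 748 = 843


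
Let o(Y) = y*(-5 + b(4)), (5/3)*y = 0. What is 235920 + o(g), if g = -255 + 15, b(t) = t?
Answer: 235920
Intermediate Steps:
y = 0 (y = (⅗)*0 = 0)
g = -240
o(Y) = 0 (o(Y) = 0*(-5 + 4) = 0*(-1) = 0)
235920 + o(g) = 235920 + 0 = 235920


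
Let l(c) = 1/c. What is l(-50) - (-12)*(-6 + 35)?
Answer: 17399/50 ≈ 347.98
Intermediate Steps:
l(-50) - (-12)*(-6 + 35) = 1/(-50) - (-12)*(-6 + 35) = -1/50 - (-12)*29 = -1/50 - 1*(-348) = -1/50 + 348 = 17399/50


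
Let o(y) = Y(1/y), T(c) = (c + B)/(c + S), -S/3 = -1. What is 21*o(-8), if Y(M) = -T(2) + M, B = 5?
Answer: -1281/40 ≈ -32.025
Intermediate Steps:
S = 3 (S = -3*(-1) = 3)
T(c) = (5 + c)/(3 + c) (T(c) = (c + 5)/(c + 3) = (5 + c)/(3 + c))
Y(M) = -7/5 + M (Y(M) = -(5 + 2)/(3 + 2) + M = -7/5 + M)
o(y) = -7/5 + 1/y
21*o(-8) = 21*(-7/5 + 1/(-8)) = 21*(-7/5 - ⅛) = 21*(-61/40) = -1281/40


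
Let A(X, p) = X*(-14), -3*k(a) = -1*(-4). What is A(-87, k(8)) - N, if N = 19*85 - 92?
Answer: -305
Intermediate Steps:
k(a) = -4/3 (k(a) = -(-1)*(-4)/3 = -⅓*4 = -4/3)
A(X, p) = -14*X
N = 1523 (N = 1615 - 92 = 1523)
A(-87, k(8)) - N = -14*(-87) - 1*1523 = 1218 - 1523 = -305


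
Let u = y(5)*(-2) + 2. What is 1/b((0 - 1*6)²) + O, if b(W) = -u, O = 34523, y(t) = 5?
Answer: 276185/8 ≈ 34523.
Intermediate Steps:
u = -8 (u = 5*(-2) + 2 = -10 + 2 = -8)
b(W) = 8 (b(W) = -1*(-8) = 8)
1/b((0 - 1*6)²) + O = 1/8 + 34523 = ⅛ + 34523 = 276185/8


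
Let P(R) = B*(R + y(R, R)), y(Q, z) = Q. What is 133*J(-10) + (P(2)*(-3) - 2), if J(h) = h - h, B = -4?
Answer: 46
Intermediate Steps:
P(R) = -8*R (P(R) = -4*(R + R) = -8*R)
J(h) = 0
133*J(-10) + (P(2)*(-3) - 2) = 133*0 + (-8*2*(-3) - 2) = 0 + (-16*(-3) - 2) = 0 + (48 - 2) = 0 + 46 = 46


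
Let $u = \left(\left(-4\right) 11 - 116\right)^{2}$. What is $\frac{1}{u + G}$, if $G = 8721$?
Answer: $\frac{1}{34321} \approx 2.9137 \cdot 10^{-5}$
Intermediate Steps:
$u = 25600$ ($u = \left(-44 - 116\right)^{2} = \left(-160\right)^{2} = 25600$)
$\frac{1}{u + G} = \frac{1}{25600 + 8721} = \frac{1}{34321}$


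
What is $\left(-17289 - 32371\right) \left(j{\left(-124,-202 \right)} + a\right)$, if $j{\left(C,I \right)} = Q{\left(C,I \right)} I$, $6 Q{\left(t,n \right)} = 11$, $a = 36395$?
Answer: $- \frac{5366954840}{3} \approx -1.789 \cdot 10^{9}$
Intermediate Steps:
$Q{\left(t,n \right)} = \frac{11}{6}$ ($Q{\left(t,n \right)} = \frac{1}{6} \cdot 11 = \frac{11}{6}$)
$j{\left(C,I \right)} = \frac{11 I}{6}$
$\left(-17289 - 32371\right) \left(j{\left(-124,-202 \right)} + a\right) = \left(-17289 - 32371\right) \left(\frac{11}{6} \left(-202\right) + 36395\right) = - 49660 \left(- \frac{1111}{3} + 36395\right) = \left(-49660\right) \frac{108074}{3} = - \frac{5366954840}{3}$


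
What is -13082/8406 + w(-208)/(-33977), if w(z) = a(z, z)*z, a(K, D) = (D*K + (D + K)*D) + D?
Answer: 113063199259/142805331 ≈ 791.73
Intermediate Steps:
a(K, D) = D + D*K + D*(D + K) (a(K, D) = (D*K + D*(D + K)) + D = D + D*K + D*(D + K))
w(z) = z**2*(1 + 3*z) (w(z) = (z*(1 + z + 2*z))*z = (z*(1 + 3*z))*z = z**2*(1 + 3*z))
-13082/8406 + w(-208)/(-33977) = -13082/8406 + ((-208)**2*(1 + 3*(-208)))/(-33977) = -13082*1/8406 + (43264*(1 - 624))*(-1/33977) = -6541/4203 + (43264*(-623))*(-1/33977) = -6541/4203 - 26953472*(-1/33977) = -6541/4203 + 26953472/33977 = 113063199259/142805331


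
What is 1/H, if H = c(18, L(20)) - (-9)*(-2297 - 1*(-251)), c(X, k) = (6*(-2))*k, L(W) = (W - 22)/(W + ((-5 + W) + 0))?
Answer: -35/644466 ≈ -5.4309e-5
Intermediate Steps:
L(W) = (-22 + W)/(-5 + 2*W) (L(W) = (-22 + W)/(W + (-5 + W)) = (-22 + W)/(-5 + 2*W))
c(X, k) = -12*k
H = -644466/35 (H = -12*(-22 + 20)/(-5 + 2*20) - (-9)*(-2297 - 1*(-251)) = -12*(-2)/(-5 + 40) - (-9)*(-2297 + 251) = -12*(-2)/35 - (-9)*(-2046) = -12*(-2)/35 - 1*18414 = -12*(-2/35) - 18414 = 24/35 - 18414 = -644466/35 ≈ -18413.)
1/H = 1/(-644466/35) = -35/644466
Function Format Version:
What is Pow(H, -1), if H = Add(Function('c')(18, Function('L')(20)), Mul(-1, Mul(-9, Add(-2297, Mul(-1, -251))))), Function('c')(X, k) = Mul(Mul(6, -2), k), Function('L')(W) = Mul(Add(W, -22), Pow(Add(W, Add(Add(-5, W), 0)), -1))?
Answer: Rational(-35, 644466) ≈ -5.4309e-5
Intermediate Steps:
Function('L')(W) = Mul(Pow(Add(-5, Mul(2, W)), -1), Add(-22, W)) (Function('L')(W) = Mul(Add(-22, W), Pow(Add(W, Add(-5, W)), -1)) = Mul(Add(-22, W), Pow(Add(-5, Mul(2, W)), -1)) = Mul(Pow(Add(-5, Mul(2, W)), -1), Add(-22, W)))
Function('c')(X, k) = Mul(-12, k)
H = Rational(-644466, 35) (H = Add(Mul(-12, Mul(Pow(Add(-5, Mul(2, 20)), -1), Add(-22, 20))), Mul(-1, Mul(-9, Add(-2297, Mul(-1, -251))))) = Add(Mul(-12, Mul(Pow(Add(-5, 40), -1), -2)), Mul(-1, Mul(-9, Add(-2297, 251)))) = Add(Mul(-12, Mul(Pow(35, -1), -2)), Mul(-1, Mul(-9, -2046))) = Add(Mul(-12, Mul(Rational(1, 35), -2)), Mul(-1, 18414)) = Add(Mul(-12, Rational(-2, 35)), -18414) = Add(Rational(24, 35), -18414) = Rational(-644466, 35) ≈ -18413.)
Pow(H, -1) = Pow(Rational(-644466, 35), -1) = Rational(-35, 644466)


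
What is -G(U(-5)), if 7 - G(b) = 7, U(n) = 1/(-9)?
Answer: 0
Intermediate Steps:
U(n) = -⅑
G(b) = 0 (G(b) = 7 - 1*7 = 7 - 7 = 0)
-G(U(-5)) = -1*0 = 0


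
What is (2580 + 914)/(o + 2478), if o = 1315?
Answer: 3494/3793 ≈ 0.92117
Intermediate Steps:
(2580 + 914)/(o + 2478) = (2580 + 914)/(1315 + 2478) = 3494/3793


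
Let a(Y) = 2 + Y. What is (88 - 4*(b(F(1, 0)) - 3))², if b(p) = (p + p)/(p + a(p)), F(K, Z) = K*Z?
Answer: 10000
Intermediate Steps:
b(p) = 2*p/(2 + 2*p) (b(p) = (p + p)/(p + (2 + p)) = (2*p)/(2 + 2*p) = 2*p/(2 + 2*p))
(88 - 4*(b(F(1, 0)) - 3))² = (88 - 4*((1*0)/(1 + 1*0) - 3))² = (88 - 4*(0/(1 + 0) - 3))² = (88 - 4*(0/1 - 3))² = (88 - 4*(0*1 - 3))² = (88 - 4*(0 - 3))² = (88 - 4*(-3))² = (88 + 12)² = 100² = 10000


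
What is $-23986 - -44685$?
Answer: $20699$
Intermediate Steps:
$-23986 - -44685 = -23986 + 44685 = 20699$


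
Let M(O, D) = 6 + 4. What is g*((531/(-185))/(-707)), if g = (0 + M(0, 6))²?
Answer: 10620/26159 ≈ 0.40598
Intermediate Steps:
M(O, D) = 10
g = 100 (g = (0 + 10)² = 10² = 100)
g*((531/(-185))/(-707)) = 100*((531/(-185))/(-707)) = 100*((531*(-1/185))*(-1/707)) = 100*(-531/185*(-1/707)) = 100*(531/130795) = 10620/26159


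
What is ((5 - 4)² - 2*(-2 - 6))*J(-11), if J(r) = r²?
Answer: 2057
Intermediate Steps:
((5 - 4)² - 2*(-2 - 6))*J(-11) = ((5 - 4)² - 2*(-2 - 6))*(-11)² = (1² - 2*(-8))*121 = (1 + 16)*121 = 17*121 = 2057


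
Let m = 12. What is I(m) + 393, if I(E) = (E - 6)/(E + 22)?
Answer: 6684/17 ≈ 393.18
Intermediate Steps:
I(E) = (-6 + E)/(22 + E)
I(m) + 393 = (-6 + 12)/(22 + 12) + 393 = 6/34 + 393 = (1/34)*6 + 393 = 3/17 + 393 = 6684/17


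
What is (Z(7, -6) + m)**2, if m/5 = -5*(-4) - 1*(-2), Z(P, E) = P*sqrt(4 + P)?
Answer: 12639 + 1540*sqrt(11) ≈ 17747.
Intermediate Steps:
m = 110 (m = 5*(-5*(-4) - 1*(-2)) = 5*(20 + 2) = 5*22 = 110)
(Z(7, -6) + m)**2 = (7*sqrt(4 + 7) + 110)**2 = (7*sqrt(11) + 110)**2 = (110 + 7*sqrt(11))**2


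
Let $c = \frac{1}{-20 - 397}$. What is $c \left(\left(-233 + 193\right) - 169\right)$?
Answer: $\frac{209}{417} \approx 0.5012$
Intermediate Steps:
$c = - \frac{1}{417}$ ($c = \frac{1}{-417} = - \frac{1}{417} \approx -0.0023981$)
$c \left(\left(-233 + 193\right) - 169\right) = - \frac{\left(-233 + 193\right) - 169}{417} = - \frac{-40 - 169}{417} = \left(- \frac{1}{417}\right) \left(-209\right) = \frac{209}{417}$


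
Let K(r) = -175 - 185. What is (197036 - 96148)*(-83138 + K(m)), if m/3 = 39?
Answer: -8423946224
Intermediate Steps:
m = 117 (m = 3*39 = 117)
K(r) = -360
(197036 - 96148)*(-83138 + K(m)) = (197036 - 96148)*(-83138 - 360) = 100888*(-83498) = -8423946224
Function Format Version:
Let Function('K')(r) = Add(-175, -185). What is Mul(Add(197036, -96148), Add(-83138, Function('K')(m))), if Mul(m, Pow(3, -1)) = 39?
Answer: -8423946224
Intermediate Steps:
m = 117 (m = Mul(3, 39) = 117)
Function('K')(r) = -360
Mul(Add(197036, -96148), Add(-83138, Function('K')(m))) = Mul(Add(197036, -96148), Add(-83138, -360)) = Mul(100888, -83498) = -8423946224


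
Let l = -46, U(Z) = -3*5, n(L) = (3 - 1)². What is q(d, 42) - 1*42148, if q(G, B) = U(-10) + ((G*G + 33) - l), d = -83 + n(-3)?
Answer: -35843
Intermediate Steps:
n(L) = 4 (n(L) = 2² = 4)
U(Z) = -15
d = -79 (d = -83 + 4 = -79)
q(G, B) = 64 + G² (q(G, B) = -15 + ((G*G + 33) - 1*(-46)) = -15 + ((G² + 33) + 46) = -15 + ((33 + G²) + 46) = -15 + (79 + G²) = 64 + G²)
q(d, 42) - 1*42148 = (64 + (-79)²) - 1*42148 = (64 + 6241) - 42148 = 6305 - 42148 = -35843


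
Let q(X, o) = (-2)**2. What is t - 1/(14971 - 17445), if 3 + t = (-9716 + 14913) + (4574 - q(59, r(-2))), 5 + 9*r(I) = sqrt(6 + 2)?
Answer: 24156137/2474 ≈ 9764.0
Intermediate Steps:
r(I) = -5/9 + 2*sqrt(2)/9 (r(I) = -5/9 + sqrt(6 + 2)/9 = -5/9 + sqrt(8)/9 = -5/9 + (2*sqrt(2))/9 = -5/9 + 2*sqrt(2)/9)
q(X, o) = 4
t = 9764 (t = -3 + ((-9716 + 14913) + (4574 - 1*4)) = -3 + (5197 + (4574 - 4)) = -3 + (5197 + 4570) = -3 + 9767 = 9764)
t - 1/(14971 - 17445) = 9764 - 1/(14971 - 17445) = 9764 - 1/(-2474) = 9764 - 1*(-1/2474) = 9764 + 1/2474 = 24156137/2474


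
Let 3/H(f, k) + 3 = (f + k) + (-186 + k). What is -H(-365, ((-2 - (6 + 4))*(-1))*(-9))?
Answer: 3/770 ≈ 0.0038961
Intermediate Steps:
H(f, k) = 3/(-189 + f + 2*k) (H(f, k) = 3/(-3 + ((f + k) + (-186 + k))) = 3/(-3 + (-186 + f + 2*k)) = 3/(-189 + f + 2*k))
-H(-365, ((-2 - (6 + 4))*(-1))*(-9)) = -3/(-189 - 365 + 2*(((-2 - (6 + 4))*(-1))*(-9))) = -3/(-189 - 365 + 2*(((-2 - 1*10)*(-1))*(-9))) = -3/(-189 - 365 + 2*(((-2 - 10)*(-1))*(-9))) = -3/(-189 - 365 + 2*(-12*(-1)*(-9))) = -3/(-189 - 365 + 2*(12*(-9))) = -3/(-189 - 365 + 2*(-108)) = -3/(-189 - 365 - 216) = -3/(-770) = -3*(-1)/770 = -1*(-3/770) = 3/770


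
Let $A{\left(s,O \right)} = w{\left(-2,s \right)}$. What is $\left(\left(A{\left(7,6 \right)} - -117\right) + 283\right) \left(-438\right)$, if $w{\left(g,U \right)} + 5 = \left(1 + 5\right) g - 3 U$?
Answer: $-158556$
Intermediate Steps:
$w{\left(g,U \right)} = -5 - 3 U + 6 g$ ($w{\left(g,U \right)} = -5 - \left(3 U - \left(1 + 5\right) g\right) = -5 - \left(- 6 g + 3 U\right) = -5 - 3 U + 6 g$)
$A{\left(s,O \right)} = -17 - 3 s$ ($A{\left(s,O \right)} = -5 - 3 s + 6 \left(-2\right) = -5 - 3 s - 12 = -17 - 3 s$)
$\left(\left(A{\left(7,6 \right)} - -117\right) + 283\right) \left(-438\right) = \left(\left(\left(-17 - 21\right) - -117\right) + 283\right) \left(-438\right) = \left(\left(\left(-17 - 21\right) + 117\right) + 283\right) \left(-438\right) = \left(\left(-38 + 117\right) + 283\right) \left(-438\right) = \left(79 + 283\right) \left(-438\right) = 362 \left(-438\right) = -158556$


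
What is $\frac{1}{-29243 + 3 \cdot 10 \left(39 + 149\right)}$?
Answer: $- \frac{1}{23603} \approx -4.2367 \cdot 10^{-5}$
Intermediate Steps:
$\frac{1}{-29243 + 3 \cdot 10 \left(39 + 149\right)} = \frac{1}{-29243 + 30 \cdot 188} = \frac{1}{-29243 + 5640} = \frac{1}{-23603} = - \frac{1}{23603}$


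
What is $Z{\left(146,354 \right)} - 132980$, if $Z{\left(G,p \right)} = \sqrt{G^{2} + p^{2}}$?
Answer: $-132980 + 2 \sqrt{36658} \approx -1.326 \cdot 10^{5}$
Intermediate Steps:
$Z{\left(146,354 \right)} - 132980 = \sqrt{146^{2} + 354^{2}} - 132980 = \sqrt{21316 + 125316} - 132980 = \sqrt{146632} - 132980 = 2 \sqrt{36658} - 132980 = -132980 + 2 \sqrt{36658}$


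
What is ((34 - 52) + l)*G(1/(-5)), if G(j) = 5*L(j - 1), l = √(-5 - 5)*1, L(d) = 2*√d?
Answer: 2*I*√30*(-18 + I*√10) ≈ -34.641 - 197.18*I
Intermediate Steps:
l = I*√10 (l = √(-10)*1 = (I*√10)*1 = I*√10 ≈ 3.1623*I)
G(j) = 10*√(-1 + j) (G(j) = 5*(2*√(j - 1)) = 5*(2*√(-1 + j)) = 10*√(-1 + j))
((34 - 52) + l)*G(1/(-5)) = ((34 - 52) + I*√10)*(10*√(-1 + 1/(-5))) = (-18 + I*√10)*(10*√(-1 - ⅕)) = (-18 + I*√10)*(10*√(-6/5)) = (-18 + I*√10)*(10*(I*√30/5)) = (-18 + I*√10)*(2*I*√30) = 2*I*√30*(-18 + I*√10)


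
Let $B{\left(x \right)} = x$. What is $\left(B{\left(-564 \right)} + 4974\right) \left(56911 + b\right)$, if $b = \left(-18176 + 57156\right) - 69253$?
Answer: $117473580$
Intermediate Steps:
$b = -30273$ ($b = 38980 - 69253 = -30273$)
$\left(B{\left(-564 \right)} + 4974\right) \left(56911 + b\right) = \left(-564 + 4974\right) \left(56911 - 30273\right) = 4410 \cdot 26638 = 117473580$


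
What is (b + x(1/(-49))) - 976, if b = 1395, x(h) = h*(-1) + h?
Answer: 419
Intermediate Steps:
x(h) = 0 (x(h) = -h + h = 0)
(b + x(1/(-49))) - 976 = (1395 + 0) - 976 = 1395 - 976 = 419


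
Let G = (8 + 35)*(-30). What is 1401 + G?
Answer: 111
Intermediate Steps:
G = -1290 (G = 43*(-30) = -1290)
1401 + G = 1401 - 1290 = 111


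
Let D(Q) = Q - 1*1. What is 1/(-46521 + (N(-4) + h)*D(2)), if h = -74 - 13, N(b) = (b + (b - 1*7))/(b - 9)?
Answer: -13/605889 ≈ -2.1456e-5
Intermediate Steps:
N(b) = (-7 + 2*b)/(-9 + b) (N(b) = (b + (b - 7))/(-9 + b) = (b + (-7 + b))/(-9 + b) = (-7 + 2*b)/(-9 + b))
h = -87
D(Q) = -1 + Q (D(Q) = Q - 1 = -1 + Q)
1/(-46521 + (N(-4) + h)*D(2)) = 1/(-46521 + ((-7 + 2*(-4))/(-9 - 4) - 87)*(-1 + 2)) = 1/(-46521 + ((-7 - 8)/(-13) - 87)*1) = 1/(-46521 + (-1/13*(-15) - 87)*1) = 1/(-46521 + (15/13 - 87)*1) = 1/(-46521 - 1116/13*1) = 1/(-46521 - 1116/13) = 1/(-605889/13) = -13/605889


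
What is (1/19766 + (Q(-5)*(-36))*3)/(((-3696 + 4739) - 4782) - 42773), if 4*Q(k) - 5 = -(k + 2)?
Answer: 4269455/919356192 ≈ 0.0046440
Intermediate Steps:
Q(k) = ¾ - k/4 (Q(k) = 5/4 + (-(k + 2))/4 = 5/4 + (-(2 + k))/4 = 5/4 + (-2 - k)/4 = 5/4 + (-½ - k/4) = ¾ - k/4)
(1/19766 + (Q(-5)*(-36))*3)/(((-3696 + 4739) - 4782) - 42773) = (1/19766 + ((¾ - ¼*(-5))*(-36))*3)/(((-3696 + 4739) - 4782) - 42773) = (1/19766 + ((¾ + 5/4)*(-36))*3)/((1043 - 4782) - 42773) = (1/19766 + (2*(-36))*3)/(-3739 - 42773) = (1/19766 - 72*3)/(-46512) = (1/19766 - 216)*(-1/46512) = -4269455/19766*(-1/46512) = 4269455/919356192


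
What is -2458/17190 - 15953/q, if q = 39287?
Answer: -185399758/337671765 ≈ -0.54905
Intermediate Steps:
-2458/17190 - 15953/q = -2458/17190 - 15953/39287 = -2458*1/17190 - 15953*1/39287 = -1229/8595 - 15953/39287 = -185399758/337671765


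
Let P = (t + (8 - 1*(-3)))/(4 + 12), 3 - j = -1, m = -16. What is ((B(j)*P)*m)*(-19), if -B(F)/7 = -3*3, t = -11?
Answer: 0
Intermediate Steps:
j = 4 (j = 3 - 1*(-1) = 3 + 1 = 4)
B(F) = 63 (B(F) = -(-21)*3 = -7*(-9) = 63)
P = 0 (P = (-11 + (8 - 1*(-3)))/(4 + 12) = (-11 + (8 + 3))/16 = (-11 + 11)*(1/16) = 0*(1/16) = 0)
((B(j)*P)*m)*(-19) = ((63*0)*(-16))*(-19) = (0*(-16))*(-19) = 0*(-19) = 0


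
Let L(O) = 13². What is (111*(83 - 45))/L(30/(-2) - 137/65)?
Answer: 4218/169 ≈ 24.959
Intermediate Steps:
L(O) = 169
(111*(83 - 45))/L(30/(-2) - 137/65) = (111*(83 - 45))/169 = (111*38)*(1/169) = 4218*(1/169) = 4218/169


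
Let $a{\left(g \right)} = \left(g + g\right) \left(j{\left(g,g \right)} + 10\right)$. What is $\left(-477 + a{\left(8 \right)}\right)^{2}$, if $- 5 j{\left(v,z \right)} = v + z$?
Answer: $\frac{3389281}{25} \approx 1.3557 \cdot 10^{5}$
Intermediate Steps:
$j{\left(v,z \right)} = - \frac{v}{5} - \frac{z}{5}$ ($j{\left(v,z \right)} = - \frac{v + z}{5} = - \frac{v}{5} - \frac{z}{5}$)
$a{\left(g \right)} = 2 g \left(10 - \frac{2 g}{5}\right)$ ($a{\left(g \right)} = \left(g + g\right) \left(\left(- \frac{g}{5} - \frac{g}{5}\right) + 10\right) = 2 g \left(- \frac{2 g}{5} + 10\right) = 2 g \left(10 - \frac{2 g}{5}\right)$)
$\left(-477 + a{\left(8 \right)}\right)^{2} = \left(-477 + \frac{4}{5} \cdot 8 \left(25 - 8\right)\right)^{2} = \left(-477 + \frac{4}{5} \cdot 8 \cdot 17\right)^{2} = \left(-477 + \frac{544}{5}\right)^{2} = \left(- \frac{1841}{5}\right)^{2} = \frac{3389281}{25}$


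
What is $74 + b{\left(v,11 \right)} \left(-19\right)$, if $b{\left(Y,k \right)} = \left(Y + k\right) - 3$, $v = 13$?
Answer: $-325$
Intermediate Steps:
$b{\left(Y,k \right)} = -3 + Y + k$
$74 + b{\left(v,11 \right)} \left(-19\right) = 74 + \left(-3 + 13 + 11\right) \left(-19\right) = 74 + 21 \left(-19\right) = 74 - 399 = -325$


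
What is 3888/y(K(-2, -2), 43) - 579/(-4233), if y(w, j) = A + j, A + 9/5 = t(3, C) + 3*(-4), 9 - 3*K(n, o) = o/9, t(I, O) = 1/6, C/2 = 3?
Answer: 164749073/1243091 ≈ 132.53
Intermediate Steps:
C = 6 (C = 2*3 = 6)
t(I, O) = ⅙
K(n, o) = 3 - o/27 (K(n, o) = 3 - o/(3*9) = 3 - o/27)
A = -409/30 (A = -9/5 + (⅙ + 3*(-4)) = -9/5 + (⅙ - 12) = -9/5 - 71/6 = -409/30 ≈ -13.633)
y(w, j) = -409/30 + j
3888/y(K(-2, -2), 43) - 579/(-4233) = 3888/(-409/30 + 43) - 579/(-4233) = 3888/(881/30) - 579*(-1/4233) = 3888*(30/881) + 193/1411 = 116640/881 + 193/1411 = 164749073/1243091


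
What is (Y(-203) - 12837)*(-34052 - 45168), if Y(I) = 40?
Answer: 1013778340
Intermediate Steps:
(Y(-203) - 12837)*(-34052 - 45168) = (40 - 12837)*(-34052 - 45168) = -12797*(-79220) = 1013778340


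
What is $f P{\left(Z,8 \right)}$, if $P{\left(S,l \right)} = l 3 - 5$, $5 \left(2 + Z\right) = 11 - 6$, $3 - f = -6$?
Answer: $171$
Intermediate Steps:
$f = 9$ ($f = 3 - -6 = 3 + 6 = 9$)
$Z = -1$ ($Z = -2 + \frac{11 - 6}{5} = -2 + \frac{1}{5} \cdot 5 = -2 + 1 = -1$)
$P{\left(S,l \right)} = -5 + 3 l$ ($P{\left(S,l \right)} = 3 l - 5 = -5 + 3 l$)
$f P{\left(Z,8 \right)} = 9 \left(-5 + 3 \cdot 8\right) = 9 \left(-5 + 24\right) = 9 \cdot 19 = 171$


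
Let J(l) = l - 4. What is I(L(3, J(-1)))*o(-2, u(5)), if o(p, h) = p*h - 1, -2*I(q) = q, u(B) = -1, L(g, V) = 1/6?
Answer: -1/12 ≈ -0.083333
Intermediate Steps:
J(l) = -4 + l
L(g, V) = 1/6
I(q) = -q/2
o(p, h) = -1 + h*p (o(p, h) = h*p - 1 = -1 + h*p)
I(L(3, J(-1)))*o(-2, u(5)) = (-1/2*1/6)*(-1 - 1*(-2)) = -(-1 + 2)/12 = -1/12*1 = -1/12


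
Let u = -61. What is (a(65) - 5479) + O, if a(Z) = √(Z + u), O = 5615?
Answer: 138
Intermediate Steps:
a(Z) = √(-61 + Z) (a(Z) = √(Z - 61) = √(-61 + Z))
(a(65) - 5479) + O = (√(-61 + 65) - 5479) + 5615 = (√4 - 5479) + 5615 = (2 - 5479) + 5615 = -5477 + 5615 = 138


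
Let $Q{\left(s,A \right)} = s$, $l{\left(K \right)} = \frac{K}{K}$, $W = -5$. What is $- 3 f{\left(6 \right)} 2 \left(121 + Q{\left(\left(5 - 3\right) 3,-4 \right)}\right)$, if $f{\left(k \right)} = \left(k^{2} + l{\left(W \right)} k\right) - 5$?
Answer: $-28194$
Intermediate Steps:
$l{\left(K \right)} = 1$
$f{\left(k \right)} = -5 + k + k^{2}$ ($f{\left(k \right)} = \left(k^{2} + 1 k\right) - 5 = \left(k^{2} + k\right) - 5 = \left(k + k^{2}\right) - 5 = -5 + k + k^{2}$)
$- 3 f{\left(6 \right)} 2 \left(121 + Q{\left(\left(5 - 3\right) 3,-4 \right)}\right) = - 3 \left(-5 + 6 + 6^{2}\right) 2 \left(121 + \left(5 - 3\right) 3\right) = - 3 \left(-5 + 6 + 36\right) 2 \left(121 + 2 \cdot 3\right) = \left(-3\right) 37 \cdot 2 \left(121 + 6\right) = \left(-111\right) 2 \cdot 127 = \left(-222\right) 127 = -28194$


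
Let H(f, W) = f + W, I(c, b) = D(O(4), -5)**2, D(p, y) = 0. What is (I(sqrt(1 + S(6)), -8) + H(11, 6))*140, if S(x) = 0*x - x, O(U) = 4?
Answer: 2380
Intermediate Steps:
S(x) = -x (S(x) = 0 - x = -x)
I(c, b) = 0 (I(c, b) = 0**2 = 0)
H(f, W) = W + f
(I(sqrt(1 + S(6)), -8) + H(11, 6))*140 = (0 + (6 + 11))*140 = (0 + 17)*140 = 17*140 = 2380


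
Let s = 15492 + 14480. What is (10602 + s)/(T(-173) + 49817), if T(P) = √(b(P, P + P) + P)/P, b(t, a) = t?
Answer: 349680567734/429339893599 + 40574*I*√346/429339893599 ≈ 0.81446 + 1.7579e-6*I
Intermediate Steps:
s = 29972
T(P) = √2/√P (T(P) = √(P + P)/P = √(2*P)/P = (√2*√P)/P = √2/√P)
(10602 + s)/(T(-173) + 49817) = (10602 + 29972)/(√2/√(-173) + 49817) = 40574/(√2*(-I*√173/173) + 49817) = 40574/(-I*√346/173 + 49817) = 40574/(49817 - I*√346/173)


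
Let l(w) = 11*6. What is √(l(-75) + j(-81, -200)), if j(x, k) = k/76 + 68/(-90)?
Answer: √5085730/285 ≈ 7.9128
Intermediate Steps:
j(x, k) = -34/45 + k/76 (j(x, k) = k*(1/76) + 68*(-1/90) = k/76 - 34/45 = -34/45 + k/76)
l(w) = 66
√(l(-75) + j(-81, -200)) = √(66 + (-34/45 + (1/76)*(-200))) = √(66 + (-34/45 - 50/19)) = √(66 - 2896/855) = √(53534/855) = √5085730/285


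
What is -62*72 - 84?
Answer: -4548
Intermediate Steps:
-62*72 - 84 = -4464 - 84 = -4548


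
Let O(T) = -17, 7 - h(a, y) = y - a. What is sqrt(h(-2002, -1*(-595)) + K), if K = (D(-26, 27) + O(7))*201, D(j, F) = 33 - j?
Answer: 2*sqrt(1463) ≈ 76.498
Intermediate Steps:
h(a, y) = 7 + a - y (h(a, y) = 7 - (y - a) = 7 + (a - y) = 7 + a - y)
K = 8442 (K = ((33 - 1*(-26)) - 17)*201 = ((33 + 26) - 17)*201 = (59 - 17)*201 = 42*201 = 8442)
sqrt(h(-2002, -1*(-595)) + K) = sqrt((7 - 2002 - (-1)*(-595)) + 8442) = sqrt((7 - 2002 - 1*595) + 8442) = sqrt((7 - 2002 - 595) + 8442) = sqrt(-2590 + 8442) = sqrt(5852) = 2*sqrt(1463)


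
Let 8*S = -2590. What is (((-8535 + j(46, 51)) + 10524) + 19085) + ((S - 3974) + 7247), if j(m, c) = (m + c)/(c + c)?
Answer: 4900937/204 ≈ 24024.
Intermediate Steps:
j(m, c) = (c + m)/(2*c) (j(m, c) = (c + m)/((2*c)) = (c + m)*(1/(2*c)) = (c + m)/(2*c))
S = -1295/4 (S = (⅛)*(-2590) = -1295/4 ≈ -323.75)
(((-8535 + j(46, 51)) + 10524) + 19085) + ((S - 3974) + 7247) = (((-8535 + (½)*(51 + 46)/51) + 10524) + 19085) + ((-1295/4 - 3974) + 7247) = (((-8535 + (½)*(1/51)*97) + 10524) + 19085) + (-17191/4 + 7247) = (((-8535 + 97/102) + 10524) + 19085) + 11797/4 = ((-870473/102 + 10524) + 19085) + 11797/4 = (202975/102 + 19085) + 11797/4 = 2149645/102 + 11797/4 = 4900937/204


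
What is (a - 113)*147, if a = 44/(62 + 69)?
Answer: -2169573/131 ≈ -16562.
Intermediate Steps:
a = 44/131 ≈ 0.33588
(a - 113)*147 = (44/131 - 113)*147 = -14759/131*147 = -2169573/131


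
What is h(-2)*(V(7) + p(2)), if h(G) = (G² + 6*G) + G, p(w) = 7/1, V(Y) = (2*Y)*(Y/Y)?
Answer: -210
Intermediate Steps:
V(Y) = 2*Y (V(Y) = (2*Y)*1 = 2*Y)
p(w) = 7 (p(w) = 7*1 = 7)
h(G) = G² + 7*G
h(-2)*(V(7) + p(2)) = (-2*(7 - 2))*(2*7 + 7) = (-2*5)*(14 + 7) = -10*21 = -210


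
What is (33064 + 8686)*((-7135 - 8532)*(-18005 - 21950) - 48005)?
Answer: 26132451415000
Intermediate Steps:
(33064 + 8686)*((-7135 - 8532)*(-18005 - 21950) - 48005) = 41750*(-15667*(-39955) - 48005) = 41750*(625974985 - 48005) = 41750*625926980 = 26132451415000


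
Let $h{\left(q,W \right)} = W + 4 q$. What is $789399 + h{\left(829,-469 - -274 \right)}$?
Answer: $792520$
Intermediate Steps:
$789399 + h{\left(829,-469 - -274 \right)} = 789399 + \left(\left(-469 - -274\right) + 4 \cdot 829\right) = 789399 + \left(\left(-469 + 274\right) + 3316\right) = 789399 + \left(-195 + 3316\right) = 789399 + 3121 = 792520$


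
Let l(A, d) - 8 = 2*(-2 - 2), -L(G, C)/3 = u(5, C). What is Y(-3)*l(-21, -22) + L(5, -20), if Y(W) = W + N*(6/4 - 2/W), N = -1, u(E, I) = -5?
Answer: 15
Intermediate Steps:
L(G, C) = 15 (L(G, C) = -3*(-5) = 15)
l(A, d) = 0 (l(A, d) = 8 + 2*(-2 - 2) = 8 + 2*(-4) = 8 - 8 = 0)
Y(W) = -3/2 + W + 2/W (Y(W) = W - (6/4 - 2/W) = W - (6*(¼) - 2/W) = W - (3/2 - 2/W) = W + (-3/2 + 2/W) = -3/2 + W + 2/W)
Y(-3)*l(-21, -22) + L(5, -20) = (-3/2 - 3 + 2/(-3))*0 + 15 = (-3/2 - 3 + 2*(-⅓))*0 + 15 = (-3/2 - 3 - ⅔)*0 + 15 = -31/6*0 + 15 = 0 + 15 = 15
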